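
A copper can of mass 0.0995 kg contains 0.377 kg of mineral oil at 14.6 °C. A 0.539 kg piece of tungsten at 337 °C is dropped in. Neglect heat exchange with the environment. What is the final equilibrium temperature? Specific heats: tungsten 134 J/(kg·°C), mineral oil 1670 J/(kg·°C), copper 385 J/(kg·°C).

T_f ≈ 46.1 °C

Taking heat into each body as positive, Σ m c ΔT = 0:
0.539×134×(T − 337) + 0.377×1670×(T − 14.6) + 0.0995×385×(T − 14.6) = 0
(72.23 + 629.59 + 38.31) T = 72.23×337 + 629.59×14.6 + 38.31×14.6
T = 34091/740.12 ≈ 46.06 °C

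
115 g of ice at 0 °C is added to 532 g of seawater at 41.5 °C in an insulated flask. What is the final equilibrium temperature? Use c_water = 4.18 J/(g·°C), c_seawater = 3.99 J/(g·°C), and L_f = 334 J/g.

Sum of m c ΔT and latent-heat terms is zero:
melt ice: 115×334 = 38410; meltwater 0→T: 115×4.18×T = 480.7 T; seawater cools: 532×3.99×(T − 41.5) = 2122.7(T − 41.5)
2603.4 T = 88091 − 38410 = 49681
T ≈ 19.08 °C — above 0 °C, consistent with complete melting.

T_f ≈ 19.1 °C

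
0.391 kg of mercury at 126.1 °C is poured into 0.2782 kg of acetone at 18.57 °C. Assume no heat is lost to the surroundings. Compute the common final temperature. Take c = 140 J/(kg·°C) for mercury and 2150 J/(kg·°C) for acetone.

T_f ≈ 27.6 °C

Net heat exchanged in the isolated system is zero:
0.391*140*(T − 126.1) + 0.2782*2150*(T − 18.57) = 0
54.74(T − 126.1) + 598.13(T − 18.57) = 0
(54.74 + 598.13) T = 54.74*126.1 + 598.13*18.57
T ≈ 27.59 °C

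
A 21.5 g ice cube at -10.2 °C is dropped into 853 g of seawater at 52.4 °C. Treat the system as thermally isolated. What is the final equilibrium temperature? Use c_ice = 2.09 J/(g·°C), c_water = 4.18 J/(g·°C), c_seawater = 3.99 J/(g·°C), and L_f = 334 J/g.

T_f ≈ 48.9 °C

Energy conservation, ΣQ = 0:
ice -10.2→0 °C: 21.5·2.09·10.2 = 458.34
  latent heat to melt: 21.5·334 = 7181
  warm the meltwater: 89.87 T
  seawater cools: 853·3.99·(T − 52.4) = 3403.5(T − 52.4)
3493.3 T = 178342 − 7639.3 = 170702
T ≈ 48.87 °C — above 0 °C, consistent with complete melting.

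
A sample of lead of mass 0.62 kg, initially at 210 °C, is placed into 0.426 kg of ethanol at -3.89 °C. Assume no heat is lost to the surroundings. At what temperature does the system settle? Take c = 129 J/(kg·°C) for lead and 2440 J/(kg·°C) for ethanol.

T_f ≈ 11.4 °C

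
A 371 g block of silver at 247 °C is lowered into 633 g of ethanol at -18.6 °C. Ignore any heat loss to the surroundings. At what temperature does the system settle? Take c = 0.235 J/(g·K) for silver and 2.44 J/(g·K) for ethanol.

T_f ≈ -4.4 °C

With ΣQ=0 the equilibrium temperature is the m·c-weighted mean:
T_f = (87.18×247 + 1544.5×(-18.6)) / (87.18 + 1544.5)
    = -7193.4 / 1631.7 ≈ -4.41 °C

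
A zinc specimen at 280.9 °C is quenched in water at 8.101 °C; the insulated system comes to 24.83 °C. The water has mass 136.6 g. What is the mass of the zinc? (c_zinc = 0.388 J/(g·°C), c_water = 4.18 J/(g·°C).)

m ≈ 96.1 g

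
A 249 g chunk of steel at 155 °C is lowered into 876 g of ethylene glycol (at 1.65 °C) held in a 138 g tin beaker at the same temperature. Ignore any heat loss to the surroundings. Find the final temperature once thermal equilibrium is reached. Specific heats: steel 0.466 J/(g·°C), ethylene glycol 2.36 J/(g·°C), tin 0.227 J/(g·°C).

Let T be the final temperature. ΣQ_i = 0:
249·0.466·(T − 155) + 876·2.36·(T − 1.65) + 138·0.227·(T − 1.65) = 0
116.03(T − 155) + 2067.4(T − 1.65) + 31.33(T − 1.65) = 0
2214.7 T = 21448
T = 21448 / 2214.7 = 9.68 °C

T_f ≈ 9.7 °C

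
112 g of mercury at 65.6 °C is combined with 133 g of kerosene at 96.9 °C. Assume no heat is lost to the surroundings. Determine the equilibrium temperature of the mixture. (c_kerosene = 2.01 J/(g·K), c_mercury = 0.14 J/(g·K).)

T_f ≈ 95.2 °C

Heat lost by the kerosene equals heat gained by the mercury:
133×2.01×(96.9 − T) = 112×0.14×(T − 65.6)
267.33(96.9 − T) = 15.68(T − 65.6)
283.01 T = 26933  ⇒  T ≈ 95.17 °C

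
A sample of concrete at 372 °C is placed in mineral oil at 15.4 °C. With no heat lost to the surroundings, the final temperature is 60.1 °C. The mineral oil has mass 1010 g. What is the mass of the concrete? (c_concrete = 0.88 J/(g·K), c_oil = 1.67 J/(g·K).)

Heat gained plus heat lost sum to zero:
m·0.88·(60.1 − 372) + 1010·1.67·(60.1 − 15.4) = 0
-274.47 m = -75395
m = -75395/-274.47 ≈ 274.7 g

m ≈ 275 g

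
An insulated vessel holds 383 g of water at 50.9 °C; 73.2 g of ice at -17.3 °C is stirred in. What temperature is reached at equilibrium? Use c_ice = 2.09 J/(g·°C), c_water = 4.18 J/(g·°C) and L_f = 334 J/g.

Conservation of energy gives ΣQ = 0:
ice -17.3→0 °C: 73.2×2.09×17.3 = 2646.7
  melt ice: 73.2×334 = 24449
  meltwater 0→T: 73.2×4.18×T = 305.98 T
  water: 1600.9(T − 50.9)
1906.9 T = 81488 − 27095 = 54392
T ≈ 28.52 °C (positive, so assuming full melt was valid).

T_f ≈ 28.5 °C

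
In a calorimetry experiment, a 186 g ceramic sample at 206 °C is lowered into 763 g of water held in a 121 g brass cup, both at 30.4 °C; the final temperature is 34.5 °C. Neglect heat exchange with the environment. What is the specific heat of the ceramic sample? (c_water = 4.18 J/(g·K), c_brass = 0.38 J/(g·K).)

c ≈ 0.416 J/(g·K)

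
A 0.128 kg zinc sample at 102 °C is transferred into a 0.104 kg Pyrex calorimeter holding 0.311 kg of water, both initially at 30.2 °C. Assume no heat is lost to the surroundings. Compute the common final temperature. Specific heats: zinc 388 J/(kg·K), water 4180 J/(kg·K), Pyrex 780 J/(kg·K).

T_f ≈ 32.7 °C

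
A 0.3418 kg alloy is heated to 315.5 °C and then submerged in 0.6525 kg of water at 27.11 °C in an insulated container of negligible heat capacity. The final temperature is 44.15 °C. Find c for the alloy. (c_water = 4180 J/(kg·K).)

Heat lost by the alloy = heat gained by the water:
0.3418×c×(315.5 − 44.15) = 0.6525×4180×(44.15 − 27.11)
92.75 c = 46476  ⇒  c ≈ 501.1 J/(kg·K)

c ≈ 501 J/(kg·K)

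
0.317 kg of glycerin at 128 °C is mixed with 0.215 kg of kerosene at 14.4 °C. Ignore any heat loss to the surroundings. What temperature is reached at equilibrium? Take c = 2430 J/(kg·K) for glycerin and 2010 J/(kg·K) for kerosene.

T_f ≈ 87.2 °C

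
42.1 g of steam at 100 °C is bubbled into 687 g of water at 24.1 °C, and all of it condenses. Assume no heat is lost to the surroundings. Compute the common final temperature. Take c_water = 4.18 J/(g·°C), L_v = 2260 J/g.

T_f ≈ 59.7 °C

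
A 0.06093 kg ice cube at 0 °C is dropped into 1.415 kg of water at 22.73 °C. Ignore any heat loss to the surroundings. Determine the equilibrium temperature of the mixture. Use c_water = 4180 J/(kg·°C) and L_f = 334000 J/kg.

T_f ≈ 18.5 °C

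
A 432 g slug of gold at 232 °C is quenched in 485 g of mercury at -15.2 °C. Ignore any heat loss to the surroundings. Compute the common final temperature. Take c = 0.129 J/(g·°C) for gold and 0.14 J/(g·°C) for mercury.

Let T be the final temperature. ΣQ_i = 0:
432·0.129·(T − 232) + 485·0.14·(T − (-15.2)) = 0
55.73(T − 232) + 67.9(T − (-15.2)) = 0
(55.73 + 67.9) T = 55.73·232 + 67.9·(-15.2)
T ≈ 96.23 °C

T_f ≈ 96.2 °C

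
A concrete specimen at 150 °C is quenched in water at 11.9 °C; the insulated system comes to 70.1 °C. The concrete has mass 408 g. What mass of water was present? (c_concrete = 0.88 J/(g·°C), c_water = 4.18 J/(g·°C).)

m ≈ 118 g

Setting the total heat transfer to zero:
408×0.88×(70.1 − 150) + m×4.18×(70.1 − 11.9) = 0
243.28 m = 28687
m = 28687/243.28 ≈ 117.9 g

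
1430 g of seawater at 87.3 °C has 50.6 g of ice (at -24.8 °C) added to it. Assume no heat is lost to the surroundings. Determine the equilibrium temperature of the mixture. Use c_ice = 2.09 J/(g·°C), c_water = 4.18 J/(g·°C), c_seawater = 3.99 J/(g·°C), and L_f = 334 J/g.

Taking heat into each body as positive, Σ m c ΔT = 0:
ice -24.8→0 °C: 50.6·2.09·24.8 = 2622.7; melt ice: 50.6·334 = 16900; meltwater 0→T: 50.6·4.18·T = 211.51 T; seawater: 5705.7(T − 87.3)
5917.2 T = 498108 − 19523 = 478585
T ≈ 80.88 °C. Since T > 0 °C, the all-ice-melts assumption holds.

T_f ≈ 80.9 °C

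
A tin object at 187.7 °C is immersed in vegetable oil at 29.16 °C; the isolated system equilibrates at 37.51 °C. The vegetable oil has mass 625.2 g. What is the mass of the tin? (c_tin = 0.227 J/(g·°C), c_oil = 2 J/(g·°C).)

|Q_tin| = |Q_oil|:
m×0.227×(187.7 − 37.51) = 625.2×2×(37.51 − 29.16)
34.09 m = 10441  ⇒  m ≈ 306.2 g

m ≈ 306 g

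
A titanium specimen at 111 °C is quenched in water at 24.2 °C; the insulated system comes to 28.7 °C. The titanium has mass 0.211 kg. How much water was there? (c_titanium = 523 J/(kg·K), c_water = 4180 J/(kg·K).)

m ≈ 0.483 kg

Conservation of energy gives ΣQ = 0:
0.211×523×(28.7 − 111) + m×4180×(28.7 − 24.2) = 0
18810 m = 9082.1
m = 9082.1/18810 ≈ 0.4828 kg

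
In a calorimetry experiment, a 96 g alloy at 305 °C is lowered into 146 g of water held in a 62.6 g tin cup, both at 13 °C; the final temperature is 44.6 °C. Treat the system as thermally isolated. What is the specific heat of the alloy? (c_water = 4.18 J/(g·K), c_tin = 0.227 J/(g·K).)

Let T be the final temperature. ΣQ_i = 0:
96·c·(44.6 − 305) + 146·4.18·(44.6 − 13) + 62.6·0.227·(44.6 − 13) = 0
-24998 c = -19734
c = -19734/-24998 ≈ 0.7894 J/(g·K)

c ≈ 0.789 J/(g·K)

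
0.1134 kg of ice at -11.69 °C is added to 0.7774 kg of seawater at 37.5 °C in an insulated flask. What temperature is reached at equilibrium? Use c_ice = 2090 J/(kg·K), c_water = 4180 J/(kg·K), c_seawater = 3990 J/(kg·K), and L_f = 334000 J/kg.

Let T be the final temperature. ΣQ_i = 0:
warm ice to 0 °C: 0.1134×2090×(0 − (-11.69)) = 2770.6
  latent heat to melt: 0.1134×334000 = 37876
  warm the meltwater: 474.01 T
  seawater cools: 0.7774×3990×(T − 37.5) = 3101.8(T − 37.5)
3575.8 T = 116318 − 40646 = 75672
T ≈ 21.16 °C. Since T > 0 °C, the all-ice-melts assumption holds.

T_f ≈ 21.2 °C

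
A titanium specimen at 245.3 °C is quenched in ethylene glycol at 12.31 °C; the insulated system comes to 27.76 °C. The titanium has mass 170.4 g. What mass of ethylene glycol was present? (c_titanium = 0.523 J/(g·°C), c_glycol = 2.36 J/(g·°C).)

Setting the total heat transfer to zero:
170.4·0.523·(27.76 − 245.3) + m·2.36·(27.76 − 12.31) = 0
36.46 m = 19387
m = 19387/36.46 ≈ 531.7 g

m ≈ 532 g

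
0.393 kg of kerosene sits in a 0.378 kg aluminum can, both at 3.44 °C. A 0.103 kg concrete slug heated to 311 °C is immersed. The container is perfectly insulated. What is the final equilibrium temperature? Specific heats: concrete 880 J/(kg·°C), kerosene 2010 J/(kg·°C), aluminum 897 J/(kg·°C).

T_f ≈ 26.3 °C

Conservation of energy gives ΣQ = 0:
0.103*880*(T − 311) + 0.393*2010*(T − 3.44) + 0.378*897*(T − 3.44) = 0
90.64(T − 311) + 789.93(T − 3.44) + 339.07(T − 3.44) = 0
1219.6 T = 32073
T ≈ 26.30 °C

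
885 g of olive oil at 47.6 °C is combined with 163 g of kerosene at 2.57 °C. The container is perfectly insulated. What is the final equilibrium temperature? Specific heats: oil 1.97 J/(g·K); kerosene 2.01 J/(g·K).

Let T be the final temperature. ΣQ_i = 0:
885*1.97*(T − 47.6) + 163*2.01*(T − 2.57) = 0
1743.5(T − 47.6) + 327.63(T − 2.57) = 0
(1743.5 + 327.63) T = 1743.5*47.6 + 327.63*2.57
T = 83830/2071.1 ≈ 40.48 °C

T_f ≈ 40.5 °C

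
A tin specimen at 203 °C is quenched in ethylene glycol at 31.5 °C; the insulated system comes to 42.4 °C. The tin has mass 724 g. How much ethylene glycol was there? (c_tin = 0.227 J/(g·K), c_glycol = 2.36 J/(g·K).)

|Q_tin| = |Q_glycol|:
724×0.227×(203 − 42.4) = m×2.36×(42.4 − 31.5)
25.72 m = 26394  ⇒  m ≈ 1026 g

m ≈ 1030 g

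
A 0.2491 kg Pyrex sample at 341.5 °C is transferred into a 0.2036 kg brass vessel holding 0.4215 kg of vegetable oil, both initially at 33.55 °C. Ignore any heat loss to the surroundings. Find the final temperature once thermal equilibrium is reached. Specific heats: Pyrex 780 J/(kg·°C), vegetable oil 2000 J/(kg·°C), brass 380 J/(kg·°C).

Setting the total heat transfer to zero:
0.2491*780*(T − 341.5) + 0.4215*2000*(T − 33.55) + 0.2036*380*(T − 33.55) = 0
194.3(T − 341.5) + 843(T − 33.55) + 77.37(T − 33.55) = 0
1114.7 T = 97231
T = 97231/1114.7 ≈ 87.23 °C

T_f ≈ 87.2 °C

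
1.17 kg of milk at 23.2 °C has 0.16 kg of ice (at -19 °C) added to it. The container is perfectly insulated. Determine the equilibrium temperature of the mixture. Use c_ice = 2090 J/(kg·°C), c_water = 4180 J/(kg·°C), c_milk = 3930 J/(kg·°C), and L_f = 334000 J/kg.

Heat gained plus heat lost sum to zero:
warm ice to 0 °C: 0.16×2090×(0 − (-19)) = 6353.6
  latent heat to melt: 0.16×334000 = 53440
  meltwater 0→T: 0.16×4180×T = 668.8 T
  milk: 4598.1(T − 23.2)
5266.9 T = 106676 − 59794 = 46882
T ≈ 8.90 °C (positive, so assuming full melt was valid).

T_f ≈ 8.9 °C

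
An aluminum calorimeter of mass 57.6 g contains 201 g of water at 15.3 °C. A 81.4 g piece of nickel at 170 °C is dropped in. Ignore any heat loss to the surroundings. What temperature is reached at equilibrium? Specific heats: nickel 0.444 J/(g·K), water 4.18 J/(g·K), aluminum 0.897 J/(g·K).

Heat gained plus heat lost sum to zero:
81.4*0.444*(T − 170) + 201*4.18*(T − 15.3) + 57.6*0.897*(T − 15.3) = 0
36.14(T − 170) + 840.18(T − 15.3) + 51.67(T − 15.3) = 0
927.99 T = 19789
T = 19789/927.99 ≈ 21.32 °C

T_f ≈ 21.3 °C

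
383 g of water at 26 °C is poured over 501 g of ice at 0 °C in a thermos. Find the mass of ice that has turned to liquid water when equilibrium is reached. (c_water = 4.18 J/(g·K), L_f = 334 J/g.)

m_melted ≈ 125 g

Water can give up m c ΔT = 383·4.18·26 = 41624 J before reaching 0 °C.
To melt every bit of ice: 501·334 = 167334 J.
41624 J < 167334 J, so only part of the ice melts and the system sits at 0 °C.
m_melt = 41624 / L_f = 124.6 g.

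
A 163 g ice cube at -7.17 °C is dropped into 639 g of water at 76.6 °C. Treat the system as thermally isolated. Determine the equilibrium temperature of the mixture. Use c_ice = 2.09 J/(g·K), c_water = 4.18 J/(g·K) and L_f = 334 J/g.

T_f ≈ 44.1 °C

Setting the total heat transfer to zero:
warm ice to 0 °C: 163×2.09×(0 − (-7.17)) = 2442.6
  melt ice: 163×334 = 54442
  warm the meltwater: 681.34 T
  water: 2671(T − 76.6)
3352.4 T = 204600 − 56885 = 147716
T ≈ 44.06 °C. Since T > 0 °C, the all-ice-melts assumption holds.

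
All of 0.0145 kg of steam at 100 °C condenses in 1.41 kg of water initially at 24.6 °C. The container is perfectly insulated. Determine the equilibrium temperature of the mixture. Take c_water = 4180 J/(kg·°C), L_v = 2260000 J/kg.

T_f ≈ 30.9 °C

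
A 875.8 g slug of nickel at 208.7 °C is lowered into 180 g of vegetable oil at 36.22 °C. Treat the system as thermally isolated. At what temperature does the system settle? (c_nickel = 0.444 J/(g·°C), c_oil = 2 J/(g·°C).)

Setting the total heat transfer to zero:
875.8×0.444×(T − 208.7) + 180×2×(T − 36.22) = 0
(388.86 + 360) T = 388.86×208.7 + 360×36.22
T = 94193 / 748.86 = 126 °C

T_f ≈ 125.8 °C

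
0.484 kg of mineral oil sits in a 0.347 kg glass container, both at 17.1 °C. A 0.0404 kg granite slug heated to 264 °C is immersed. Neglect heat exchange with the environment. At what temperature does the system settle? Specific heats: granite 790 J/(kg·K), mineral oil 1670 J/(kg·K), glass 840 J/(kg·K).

T_f ≈ 24.1 °C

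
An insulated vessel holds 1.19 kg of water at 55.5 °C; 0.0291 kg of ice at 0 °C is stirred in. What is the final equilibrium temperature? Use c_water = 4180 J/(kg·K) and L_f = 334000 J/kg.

T_f ≈ 52.3 °C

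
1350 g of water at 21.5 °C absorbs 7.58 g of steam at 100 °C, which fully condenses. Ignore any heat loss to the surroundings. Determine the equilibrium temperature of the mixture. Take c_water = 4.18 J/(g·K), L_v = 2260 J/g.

T_f ≈ 25.0 °C

Sum of m c ΔT and latent-heat terms is zero:
steam→water at 100 °C releases m L_v = 7.58·2260 = 17131
  condensed water 100 °C→T: 31.68(T − 100)
  water warms: 1350·4.18·(T − 21.5) = 5643(T − 21.5)
5674.7 T = 17131 + 3168.4 + 121324 = 141624
T ≈ 24.96 °C (< 100 °C, so full condensation is consistent).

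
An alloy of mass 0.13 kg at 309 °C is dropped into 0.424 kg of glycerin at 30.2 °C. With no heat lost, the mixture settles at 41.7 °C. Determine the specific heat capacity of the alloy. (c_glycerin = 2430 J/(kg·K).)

c ≈ 341 J/(kg·K)

Energy conservation, ΣQ = 0:
0.13·c·(41.7 − 309) + 0.424·2430·(41.7 − 30.2) = 0
-34.75 c = -11849
c = -11849/-34.75 ≈ 341 J/(kg·K)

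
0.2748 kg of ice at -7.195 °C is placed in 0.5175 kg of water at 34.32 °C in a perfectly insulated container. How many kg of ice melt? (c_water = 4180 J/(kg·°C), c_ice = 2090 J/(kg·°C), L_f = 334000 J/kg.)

Water can give up m c ΔT = 0.5175·4180·34.32 = 74239 J before reaching 0 °C.
Of that, 0.2748·2090·7.195 = 4132.3 J goes to bring the ice to 0 °C, leaving 70107 J.
Fully melting the ice requires m_ice L_f = 0.2748·334000 = 91783 J.
70107 J < 91783 J, so only part of the ice melts and the system sits at 0 °C.
m_melted·334000 = 70107  ⇒  m_melted ≈ 0.2099 kg.

m_melted ≈ 0.21 kg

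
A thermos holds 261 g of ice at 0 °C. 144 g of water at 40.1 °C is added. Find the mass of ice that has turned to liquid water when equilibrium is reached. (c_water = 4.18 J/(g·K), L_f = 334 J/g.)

m_melted ≈ 72.3 g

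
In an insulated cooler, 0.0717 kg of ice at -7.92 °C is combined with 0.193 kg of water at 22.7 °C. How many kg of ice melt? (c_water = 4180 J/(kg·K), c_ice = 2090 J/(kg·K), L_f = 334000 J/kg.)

m_melted ≈ 0.0513 kg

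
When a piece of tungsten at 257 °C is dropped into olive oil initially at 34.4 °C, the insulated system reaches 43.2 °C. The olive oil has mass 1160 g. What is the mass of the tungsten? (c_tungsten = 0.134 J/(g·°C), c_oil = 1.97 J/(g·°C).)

m ≈ 702 g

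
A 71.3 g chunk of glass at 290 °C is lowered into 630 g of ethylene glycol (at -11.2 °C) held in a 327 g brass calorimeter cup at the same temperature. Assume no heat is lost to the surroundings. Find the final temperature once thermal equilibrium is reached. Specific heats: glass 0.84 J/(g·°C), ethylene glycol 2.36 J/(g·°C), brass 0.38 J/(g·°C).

T_f ≈ -0.4 °C

Let T be the final temperature. ΣQ_i = 0:
71.3·0.84·(T − 290) + 630·2.36·(T − (-11.2)) + 327·0.38·(T − (-11.2)) = 0
59.89(T − 290) + 1486.8(T − (-11.2)) + 124.26(T − (-11.2)) = 0
1671 T = -675.19
T = -675.19 / 1671 = -0.404 °C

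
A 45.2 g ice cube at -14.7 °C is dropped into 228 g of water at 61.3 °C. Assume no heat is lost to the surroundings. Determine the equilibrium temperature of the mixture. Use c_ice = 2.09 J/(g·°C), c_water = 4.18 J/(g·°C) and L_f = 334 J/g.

T_f ≈ 36.7 °C

Energy conservation, ΣQ = 0:
warm ice to 0 °C: 45.2×2.09×(0 − (-14.7)) = 1388.7
  melt ice: 45.2×334 = 15097
  meltwater 0→T: 45.2×4.18×T = 188.94 T
  water: 953.04(T − 61.3)
1142 T = 58421 − 16485 = 41936
T ≈ 36.72 °C. Since T > 0 °C, the all-ice-melts assumption holds.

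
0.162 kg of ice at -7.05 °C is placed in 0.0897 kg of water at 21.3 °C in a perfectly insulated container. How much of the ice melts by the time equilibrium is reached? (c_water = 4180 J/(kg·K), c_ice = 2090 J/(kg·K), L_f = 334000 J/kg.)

Cooling the water to 0 °C releases 0.0897×4180×21.3 = 7986.3 J.
Warming the ice to 0 °C takes 0.162×2090×7.05 = 2387 J, leaving 5599.4 J for melting.
Melting all 0.162 kg of ice would need 0.162×334000 = 54108 J.
5599.4 J < 54108 J, so only part of the ice melts and the system sits at 0 °C.
m_melted×334000 = 5599.4  ⇒  m_melted ≈ 0.01676 kg.

m_melted ≈ 0.0168 kg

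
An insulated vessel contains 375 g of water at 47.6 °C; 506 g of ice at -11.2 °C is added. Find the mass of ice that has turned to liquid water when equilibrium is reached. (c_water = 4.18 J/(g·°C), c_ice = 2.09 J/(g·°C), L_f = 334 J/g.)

Cooling the water to 0 °C releases 375×4.18×47.6 = 74613 J.
Warming the ice to 0 °C takes 506×2.09×11.2 = 11844 J, leaving 62769 J for melting.
To melt every bit of ice: 506×334 = 169004 J.
Since 62769 < 169004 J, not all the ice melts; equilibrium is at 0 °C.
m_melt = 62769 / L_f = 187.9 g.

m_melted ≈ 188 g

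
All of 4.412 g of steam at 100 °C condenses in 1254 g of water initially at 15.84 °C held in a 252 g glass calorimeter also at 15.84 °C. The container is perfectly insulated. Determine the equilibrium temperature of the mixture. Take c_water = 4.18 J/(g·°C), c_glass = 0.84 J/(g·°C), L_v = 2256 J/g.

Net heat exchanged in the isolated system is zero:
condense steam: −4.412·2256 = −9953.5; condensed water 100 °C→T: 18.44(T − 100); water warms: 1254·4.18·(T − 15.84) = 5241.7(T − 15.84); glass cup: 252·0.84·(T − 15.84) = 211.68(T − 15.84)
5471.8 T = 9953.5 + 1844.2 + 86382 = 98180
T ≈ 17.94 °C — below 100 °C, confirming all the steam condensed.

T_f ≈ 17.9 °C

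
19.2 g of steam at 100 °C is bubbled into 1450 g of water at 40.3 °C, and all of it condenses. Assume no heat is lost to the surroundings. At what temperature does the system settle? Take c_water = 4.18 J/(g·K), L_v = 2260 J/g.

Heat gained plus heat lost sum to zero:
steam→water at 100 °C releases m L_v = 19.2·2260 = 43392
  condensed water 100 °C→T: 80.26(T − 100)
  water warms: 1450·4.18·(T − 40.3) = 6061(T − 40.3)
6141.3 T = 43392 + 8025.6 + 244258 = 295676
T ≈ 48.15 °C (< 100 °C, so full condensation is consistent).

T_f ≈ 48.1 °C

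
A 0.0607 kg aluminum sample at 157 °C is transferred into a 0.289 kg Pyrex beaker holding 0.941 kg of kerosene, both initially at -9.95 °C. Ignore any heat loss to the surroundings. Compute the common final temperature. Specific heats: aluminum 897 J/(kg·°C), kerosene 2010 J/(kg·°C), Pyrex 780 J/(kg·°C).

T_f ≈ -5.8 °C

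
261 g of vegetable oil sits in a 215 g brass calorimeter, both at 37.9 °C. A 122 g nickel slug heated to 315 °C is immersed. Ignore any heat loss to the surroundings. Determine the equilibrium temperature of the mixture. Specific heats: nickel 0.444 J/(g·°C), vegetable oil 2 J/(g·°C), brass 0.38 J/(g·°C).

Conservation of energy gives ΣQ = 0:
122·0.444·(T − 315) + 261·2·(T − 37.9) + 215·0.38·(T − 37.9) = 0
54.17(T − 315) + 522(T − 37.9) + 81.7(T − 37.9) = 0
657.87 T = 39943
T = 39943/657.87 ≈ 60.72 °C

T_f ≈ 60.7 °C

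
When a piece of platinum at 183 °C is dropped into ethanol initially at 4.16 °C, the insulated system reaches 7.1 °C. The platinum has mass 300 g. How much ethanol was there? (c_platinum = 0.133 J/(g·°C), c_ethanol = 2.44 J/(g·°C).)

m ≈ 978 g

Heat gained plus heat lost sum to zero:
300×0.133×(7.1 − 183) + m×2.44×(7.1 − 4.16) = 0
7.174 m = 7018.4
m = 7018.4/7.174 ≈ 978.4 g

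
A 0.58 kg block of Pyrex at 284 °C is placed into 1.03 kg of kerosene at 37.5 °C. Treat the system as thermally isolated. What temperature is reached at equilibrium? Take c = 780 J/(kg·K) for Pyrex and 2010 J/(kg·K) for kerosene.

T_f ≈ 81.7 °C

Set heat shed by the hot body equal to heat absorbed by the cold body:
0.58*780*(284 − T) = 1.03*2010*(T − 37.5)
452.4(284 − T) = 2070.3(T − 37.5)
2522.7 T = 206118  ⇒  T ≈ 81.71 °C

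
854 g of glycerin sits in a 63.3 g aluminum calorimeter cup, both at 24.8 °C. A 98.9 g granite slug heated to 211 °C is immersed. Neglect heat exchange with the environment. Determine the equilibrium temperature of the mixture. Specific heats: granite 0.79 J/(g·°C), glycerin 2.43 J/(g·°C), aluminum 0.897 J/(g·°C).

T_f ≈ 31.4 °C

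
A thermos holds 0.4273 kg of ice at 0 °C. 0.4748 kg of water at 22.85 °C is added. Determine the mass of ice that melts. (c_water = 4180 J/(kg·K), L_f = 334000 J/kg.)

m_melted ≈ 0.136 kg

Heat available from the water dropping to 0 °C: 0.4748×4180×22.85 = 45350 J.
Fully melting the ice requires m_ice L_f = 0.4273×334000 = 142718 J.
That's not enough to melt it all — equilibrium is at 0 °C with ice remaining.
Mass melted = 45350/334000 ≈ 0.1358 kg.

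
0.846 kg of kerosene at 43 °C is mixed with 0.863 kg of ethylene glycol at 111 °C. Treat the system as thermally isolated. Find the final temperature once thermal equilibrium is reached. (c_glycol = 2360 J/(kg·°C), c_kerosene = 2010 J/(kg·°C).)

T_f ≈ 80.1 °C

Heat gained plus heat lost sum to zero:
0.863×2360×(T − 111) + 0.846×2010×(T − 43) = 0
3737.1 T = 299191
T ≈ 80.06 °C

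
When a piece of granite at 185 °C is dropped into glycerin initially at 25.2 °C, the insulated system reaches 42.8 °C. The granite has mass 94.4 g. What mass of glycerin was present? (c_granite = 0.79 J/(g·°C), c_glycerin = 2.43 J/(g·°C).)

m ≈ 248 g

Heat lost by the granite = heat gained by the glycerin:
94.4×0.79×(185 − 42.8) = m×2.43×(42.8 − 25.2)
42.77 m = 10605  ⇒  m ≈ 248 g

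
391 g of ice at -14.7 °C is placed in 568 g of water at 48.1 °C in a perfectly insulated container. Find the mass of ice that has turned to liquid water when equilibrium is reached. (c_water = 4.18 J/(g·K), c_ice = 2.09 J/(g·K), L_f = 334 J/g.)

Heat available from the water dropping to 0 °C: 568·4.18·48.1 = 114201 J.
Of that, 391·2.09·14.7 = 12013 J goes to bring the ice to 0 °C, leaving 102188 J.
Fully melting the ice requires m_ice L_f = 391·334 = 130594 J.
That's not enough to melt it all — equilibrium is at 0 °C with ice remaining.
m_melt = 102188 / L_f = 306 g.

m_melted ≈ 306 g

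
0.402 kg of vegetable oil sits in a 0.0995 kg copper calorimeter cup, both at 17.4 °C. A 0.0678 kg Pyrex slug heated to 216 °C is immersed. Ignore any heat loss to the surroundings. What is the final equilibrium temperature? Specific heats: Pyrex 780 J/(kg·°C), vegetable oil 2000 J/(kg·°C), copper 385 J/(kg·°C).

T_f ≈ 29.1 °C

Heat gained plus heat lost sum to zero:
0.0678·780·(T − 216) + 0.402·2000·(T − 17.4) + 0.0995·385·(T − 17.4) = 0
895.19 T = 26079
T = 26079 / 895.19 = 29.1 °C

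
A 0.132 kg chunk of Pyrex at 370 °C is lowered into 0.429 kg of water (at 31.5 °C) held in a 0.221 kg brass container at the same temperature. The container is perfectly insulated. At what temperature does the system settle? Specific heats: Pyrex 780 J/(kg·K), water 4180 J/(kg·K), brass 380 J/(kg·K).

T_f ≈ 49.1 °C

With ΣQ=0 the equilibrium temperature is the m·c-weighted mean:
T_f = (102.96*370 + 1793.2*31.5 + 83.98*31.5) / (102.96 + 1793.2 + 83.98)
    = 97227 / 1980.2 ≈ 49.10 °C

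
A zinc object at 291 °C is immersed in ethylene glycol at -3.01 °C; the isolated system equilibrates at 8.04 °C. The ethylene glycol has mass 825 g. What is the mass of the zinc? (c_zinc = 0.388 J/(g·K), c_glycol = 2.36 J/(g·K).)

m ≈ 196 g

Energy conservation, ΣQ = 0:
m·0.388·(8.04 − 291) + 825·2.36·(8.04 − (-3.01)) = 0
-109.79 m = -21514
m = -21514/-109.79 ≈ 196 g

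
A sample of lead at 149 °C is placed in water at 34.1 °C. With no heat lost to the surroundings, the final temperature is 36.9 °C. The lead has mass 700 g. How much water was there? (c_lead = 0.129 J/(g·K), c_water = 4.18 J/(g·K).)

m ≈ 865 g

Heat lost by the lead = heat gained by the water:
700·0.129·(149 − 36.9) = m·4.18·(36.9 − 34.1)
11.7 m = 10123  ⇒  m ≈ 864.9 g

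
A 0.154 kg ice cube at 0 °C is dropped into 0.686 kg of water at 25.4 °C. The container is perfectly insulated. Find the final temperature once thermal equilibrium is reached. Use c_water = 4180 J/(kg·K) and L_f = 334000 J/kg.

Net heat exchanged in the isolated system is zero:
melt ice: 0.154×334000 = 51436; warm the meltwater: 643.72 T; water: 2867.5(T − 25.4)
3511.2 T = 72834 − 51436 = 21398
T ≈ 6.09 °C — above 0 °C, consistent with complete melting.

T_f ≈ 6.1 °C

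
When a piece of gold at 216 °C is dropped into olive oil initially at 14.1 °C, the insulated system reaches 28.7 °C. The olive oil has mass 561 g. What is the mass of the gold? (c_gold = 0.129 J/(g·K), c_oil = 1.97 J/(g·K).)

Heat lost by the gold = heat gained by the oil:
m·0.129·(216 − 28.7) = 561·1.97·(28.7 − 14.1)
24.16 m = 16135  ⇒  m ≈ 667.8 g

m ≈ 668 g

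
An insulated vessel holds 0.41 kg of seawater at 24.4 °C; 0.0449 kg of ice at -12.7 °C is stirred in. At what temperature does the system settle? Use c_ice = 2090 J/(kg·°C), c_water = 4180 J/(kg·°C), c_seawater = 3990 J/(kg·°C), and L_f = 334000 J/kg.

T_f ≈ 13.0 °C

Conservation of energy gives ΣQ = 0:
warm ice to 0 °C: 0.0449×2090×(0 − (-12.7)) = 1191.8
  fusion: m_ice L_f = 0.0449×334000 = 14997
  meltwater 0→T: 0.0449×4180×T = 187.68 T
  seawater: 1635.9(T − 24.4)
1823.6 T = 39916 − 16188 = 23728
T ≈ 13.01 °C (positive, so assuming full melt was valid).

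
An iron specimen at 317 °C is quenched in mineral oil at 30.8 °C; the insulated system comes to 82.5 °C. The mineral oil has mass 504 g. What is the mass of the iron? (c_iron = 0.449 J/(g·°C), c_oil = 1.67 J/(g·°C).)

m ≈ 413 g

Heat gained plus heat lost sum to zero:
m×0.449×(82.5 − 317) + 504×1.67×(82.5 − 30.8) = 0
-105.29 m = -43515
m = -43515/-105.29 ≈ 413.3 g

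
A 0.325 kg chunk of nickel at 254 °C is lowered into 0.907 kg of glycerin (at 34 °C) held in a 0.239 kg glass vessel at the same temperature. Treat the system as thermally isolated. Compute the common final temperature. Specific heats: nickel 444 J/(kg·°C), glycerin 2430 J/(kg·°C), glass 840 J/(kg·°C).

T_f is the heat-capacity-weighted average of the initial temperatures:
T_f = (144.3·254 + 2204·34 + 200.76·34) / (144.3 + 2204 + 200.76)
    = 118414 / 2549.1 ≈ 46.45 °C

T_f ≈ 46.5 °C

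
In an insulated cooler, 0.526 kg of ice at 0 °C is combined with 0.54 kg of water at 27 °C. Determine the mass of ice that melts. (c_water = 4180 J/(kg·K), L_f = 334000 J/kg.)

Water can give up m c ΔT = 0.54·4180·27 = 60944 J before reaching 0 °C.
Melting all 0.526 kg of ice would need 0.526·334000 = 175684 J.
That's not enough to melt it all — equilibrium is at 0 °C with ice remaining.
m_melt = 60944 / L_f = 0.1825 kg.

m_melted ≈ 0.182 kg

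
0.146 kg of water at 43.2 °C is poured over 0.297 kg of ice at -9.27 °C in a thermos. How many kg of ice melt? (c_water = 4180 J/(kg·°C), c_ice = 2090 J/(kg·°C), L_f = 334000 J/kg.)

m_melted ≈ 0.0617 kg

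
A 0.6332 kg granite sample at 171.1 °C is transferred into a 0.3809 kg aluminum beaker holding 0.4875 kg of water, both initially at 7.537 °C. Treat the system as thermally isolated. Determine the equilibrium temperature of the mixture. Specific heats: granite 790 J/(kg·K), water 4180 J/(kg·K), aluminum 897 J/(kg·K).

T_f ≈ 35.9 °C

Net heat exchanged in the isolated system is zero:
0.6332·790·(T − 171.1) + 0.4875·4180·(T − 7.537) + 0.3809·897·(T − 7.537) = 0
500.23(T − 171.1) + 2037.8(T − 7.537) + 341.67(T − 7.537) = 0
2879.6 T = 103523
T = 103523/2879.6 ≈ 35.95 °C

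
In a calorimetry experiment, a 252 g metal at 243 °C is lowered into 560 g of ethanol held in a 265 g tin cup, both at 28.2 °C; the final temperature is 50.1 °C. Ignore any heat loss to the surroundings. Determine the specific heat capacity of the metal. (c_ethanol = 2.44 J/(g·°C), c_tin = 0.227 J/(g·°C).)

Let T be the final temperature. ΣQ_i = 0:
252×c×(50.1 − 243) + 560×2.44×(50.1 − 28.2) + 265×0.227×(50.1 − 28.2) = 0
-48611 c = -31242
c = -31242/-48611 ≈ 0.6427 J/(g·°C)

c ≈ 0.643 J/(g·°C)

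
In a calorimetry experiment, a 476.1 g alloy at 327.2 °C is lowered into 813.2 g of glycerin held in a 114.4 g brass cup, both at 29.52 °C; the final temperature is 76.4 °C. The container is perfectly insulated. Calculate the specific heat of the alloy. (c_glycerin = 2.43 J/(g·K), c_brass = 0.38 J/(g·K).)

c ≈ 0.793 J/(g·K)

Net heat exchanged in the isolated system is zero:
476.1×c×(76.4 − 327.2) + 813.2×2.43×(76.4 − 29.52) + 114.4×0.38×(76.4 − 29.52) = 0
-119406 c = -94676
c = -94676/-119406 ≈ 0.7929 J/(g·K)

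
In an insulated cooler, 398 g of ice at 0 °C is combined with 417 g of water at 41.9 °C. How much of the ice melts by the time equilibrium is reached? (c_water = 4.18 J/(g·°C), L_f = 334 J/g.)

m_melted ≈ 219 g

Heat available from the water dropping to 0 °C: 417·4.18·41.9 = 73034 J.
Melting all 398 g of ice would need 398·334 = 132932 J.
That's not enough to melt it all — equilibrium is at 0 °C with ice remaining.
m_melted·334 = 73034  ⇒  m_melted ≈ 218.7 g.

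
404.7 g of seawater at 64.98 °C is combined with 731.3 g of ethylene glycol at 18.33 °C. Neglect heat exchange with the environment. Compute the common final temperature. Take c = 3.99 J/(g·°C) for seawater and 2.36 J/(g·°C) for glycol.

T_f ≈ 40.9 °C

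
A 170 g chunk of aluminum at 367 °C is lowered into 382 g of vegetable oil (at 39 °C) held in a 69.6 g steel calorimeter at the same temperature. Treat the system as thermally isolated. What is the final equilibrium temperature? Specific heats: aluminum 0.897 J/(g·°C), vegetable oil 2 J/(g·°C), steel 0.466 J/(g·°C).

Heat gained plus heat lost sum to zero:
170×0.897×(T − 367) + 382×2×(T − 39) + 69.6×0.466×(T − 39) = 0
152.49(T − 367) + 764(T − 39) + 32.43(T − 39) = 0
948.92 T = 87025
T ≈ 91.71 °C

T_f ≈ 91.7 °C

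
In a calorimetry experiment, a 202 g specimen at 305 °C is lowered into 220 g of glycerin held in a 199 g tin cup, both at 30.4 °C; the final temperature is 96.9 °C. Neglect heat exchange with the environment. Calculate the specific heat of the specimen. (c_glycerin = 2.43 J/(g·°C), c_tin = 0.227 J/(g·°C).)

Let T be the final temperature. ΣQ_i = 0:
202×c×(96.9 − 305) + 220×2.43×(96.9 − 30.4) + 199×0.227×(96.9 − 30.4) = 0
-42036 c = -38555
c = -38555/-42036 ≈ 0.9172 J/(g·°C)

c ≈ 0.917 J/(g·°C)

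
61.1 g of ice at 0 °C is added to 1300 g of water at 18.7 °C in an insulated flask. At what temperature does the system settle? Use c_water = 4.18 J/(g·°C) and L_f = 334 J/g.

Heat gained plus heat lost sum to zero:
fusion: m_ice L_f = 61.1·334 = 20407; meltwater 0→T: 61.1·4.18·T = 255.4 T; water cools: 1300·4.18·(T − 18.7) = 5434(T − 18.7)
5689.4 T = 101616 − 20407 = 81208
T ≈ 14.27 °C (positive, so assuming full melt was valid).

T_f ≈ 14.3 °C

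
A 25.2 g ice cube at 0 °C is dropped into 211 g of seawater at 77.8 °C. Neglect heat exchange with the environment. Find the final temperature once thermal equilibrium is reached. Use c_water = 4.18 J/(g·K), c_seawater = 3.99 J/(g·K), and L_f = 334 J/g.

T_f ≈ 60.3 °C

Sum of m c ΔT and latent-heat terms is zero:
melt ice: 25.2×334 = 8416.8; warm the meltwater: 105.34 T; seawater: 841.89(T − 77.8)
947.23 T = 65499 − 8416.8 = 57082
T ≈ 60.26 °C. Since T > 0 °C, the all-ice-melts assumption holds.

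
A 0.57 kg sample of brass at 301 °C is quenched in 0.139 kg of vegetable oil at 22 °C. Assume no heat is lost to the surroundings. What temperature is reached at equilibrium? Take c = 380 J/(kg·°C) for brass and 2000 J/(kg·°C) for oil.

T_f ≈ 144.2 °C

Heat gained plus heat lost sum to zero:
0.57·380·(T − 301) + 0.139·2000·(T − 22) = 0
216.6(T − 301) + 278(T − 22) = 0
(216.6 + 278) T = 216.6·301 + 278·22
T = 71313 / 494.6 = 144 °C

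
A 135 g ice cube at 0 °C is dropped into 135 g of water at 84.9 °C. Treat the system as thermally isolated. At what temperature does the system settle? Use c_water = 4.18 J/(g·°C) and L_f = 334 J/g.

Sum of m c ΔT and latent-heat terms is zero:
fusion: m_ice L_f = 135×334 = 45090
  warm the meltwater: 564.3 T
  water cools: 135×4.18×(T − 84.9) = 564.3(T − 84.9)
1128.6 T = 47909 − 45090 = 2819.1
T ≈ 2.50 °C — above 0 °C, consistent with complete melting.

T_f ≈ 2.5 °C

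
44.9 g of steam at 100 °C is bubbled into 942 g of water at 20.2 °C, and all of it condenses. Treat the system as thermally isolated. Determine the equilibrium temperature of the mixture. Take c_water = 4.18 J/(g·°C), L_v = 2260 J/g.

Let T be the final temperature. ΣQ_i = 0:
condense steam: −44.9·2260 = −101474; condensed water 100 °C→T: 187.68(T − 100); water warms: 942·4.18·(T − 20.2) = 3937.6(T − 20.2)
4125.2 T = 101474 + 18768 + 79539 = 199781
T ≈ 48.43 °C — below 100 °C, confirming all the steam condensed.

T_f ≈ 48.4 °C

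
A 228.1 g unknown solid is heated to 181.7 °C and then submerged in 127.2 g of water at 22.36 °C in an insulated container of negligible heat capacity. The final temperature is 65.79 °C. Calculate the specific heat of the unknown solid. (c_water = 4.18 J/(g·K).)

c ≈ 0.873 J/(g·K)

m_s c (T_s − T_f) = m_water c_water (T_f − T_0):
228.1×c×(181.7 − 65.79) = 127.2×4.18×(65.79 − 22.36)
26439 c = 23092  ⇒  c ≈ 0.8734 J/(g·K)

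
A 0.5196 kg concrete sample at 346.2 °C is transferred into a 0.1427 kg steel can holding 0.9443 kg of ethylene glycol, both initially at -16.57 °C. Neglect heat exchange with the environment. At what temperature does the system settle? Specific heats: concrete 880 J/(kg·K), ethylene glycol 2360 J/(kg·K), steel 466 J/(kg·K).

Setting the total heat transfer to zero:
0.5196*880*(T − 346.2) + 0.9443*2360*(T − (-16.57)) + 0.1427*466*(T − (-16.57)) = 0
457.25(T − 346.2) + 2228.5(T − (-16.57)) + 66.5(T − (-16.57)) = 0
(457.25 + 2228.5 + 66.5) T = 457.25*346.2 + 2228.5*(-16.57) + 66.5*(-16.57)
T = 120270/2752.3 ≈ 43.70 °C

T_f ≈ 43.7 °C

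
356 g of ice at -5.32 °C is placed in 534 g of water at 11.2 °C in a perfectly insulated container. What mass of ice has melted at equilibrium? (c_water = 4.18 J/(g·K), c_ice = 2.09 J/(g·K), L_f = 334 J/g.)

Water can give up m c ΔT = 534×4.18×11.2 = 25000 J before reaching 0 °C.
Warming the ice to 0 °C takes 356×2.09×5.32 = 3958.3 J, leaving 21041 J for melting.
To melt every bit of ice: 356×334 = 118904 J.
That's not enough to melt it all — equilibrium is at 0 °C with ice remaining.
m_melted×334 = 21041  ⇒  m_melted ≈ 63 g.

m_melted ≈ 63 g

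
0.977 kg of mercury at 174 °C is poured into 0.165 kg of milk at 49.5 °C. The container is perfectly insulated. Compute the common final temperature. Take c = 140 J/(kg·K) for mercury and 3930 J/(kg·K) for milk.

T_f ≈ 71.2 °C

Heat lost by the mercury equals heat gained by the milk:
0.977·140·(174 − T) = 0.165·3930·(T − 49.5)
136.78(174 − T) = 648.45(T − 49.5)
785.23 T = 55898  ⇒  T ≈ 71.19 °C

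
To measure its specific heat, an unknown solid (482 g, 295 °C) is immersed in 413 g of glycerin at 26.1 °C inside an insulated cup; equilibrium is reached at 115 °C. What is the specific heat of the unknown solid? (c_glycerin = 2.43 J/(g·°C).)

c ≈ 1.03 J/(g·°C)

m_s c (T_s − T_f) = m_glycerin c_glycerin (T_f − T_0):
482·c·(295 − 115) = 413·2.43·(115 − 26.1)
86760 c = 89219  ⇒  c ≈ 1.028 J/(g·°C)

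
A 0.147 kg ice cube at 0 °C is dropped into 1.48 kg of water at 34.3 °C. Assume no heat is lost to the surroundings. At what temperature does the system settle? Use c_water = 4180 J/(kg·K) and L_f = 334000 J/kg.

T_f ≈ 24.0 °C

Net heat exchanged in the isolated system is zero:
fusion: m_ice L_f = 0.147·334000 = 49098
  warm the meltwater: 614.46 T
  water: 6186.4(T − 34.3)
6800.9 T = 212194 − 49098 = 163096
T ≈ 23.98 °C — above 0 °C, consistent with complete melting.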